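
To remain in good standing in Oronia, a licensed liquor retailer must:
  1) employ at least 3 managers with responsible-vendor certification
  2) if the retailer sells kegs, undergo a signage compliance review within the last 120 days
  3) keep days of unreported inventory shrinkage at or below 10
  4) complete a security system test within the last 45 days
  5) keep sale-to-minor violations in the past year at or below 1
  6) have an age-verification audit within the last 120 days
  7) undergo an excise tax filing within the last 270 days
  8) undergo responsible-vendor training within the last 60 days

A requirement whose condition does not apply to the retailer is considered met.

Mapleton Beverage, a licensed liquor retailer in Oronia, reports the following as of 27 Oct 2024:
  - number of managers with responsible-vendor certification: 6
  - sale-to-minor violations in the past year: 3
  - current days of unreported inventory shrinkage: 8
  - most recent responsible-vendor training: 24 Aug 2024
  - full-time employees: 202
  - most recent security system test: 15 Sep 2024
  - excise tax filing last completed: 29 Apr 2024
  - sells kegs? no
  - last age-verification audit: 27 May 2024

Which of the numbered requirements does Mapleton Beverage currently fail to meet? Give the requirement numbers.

1. managers with responsible-vendor certification 6 ≥ 3 → met
2. condition 'sells kegs' does not hold → requirement n/a → met
3. days of unreported inventory shrinkage 8 ≤ 10 → met
4. security system test 42 days ago vs limit 45 → met
5. sale-to-minor violations in the past year 3 > 1 → not met
6. age-verification audit 153 days ago vs limit 120 → not met
7. excise tax filing 181 days ago vs limit 270 → met
8. responsible-vendor training 64 days ago vs limit 60 → not met
Not met: 5, 6, 8

5, 6, 8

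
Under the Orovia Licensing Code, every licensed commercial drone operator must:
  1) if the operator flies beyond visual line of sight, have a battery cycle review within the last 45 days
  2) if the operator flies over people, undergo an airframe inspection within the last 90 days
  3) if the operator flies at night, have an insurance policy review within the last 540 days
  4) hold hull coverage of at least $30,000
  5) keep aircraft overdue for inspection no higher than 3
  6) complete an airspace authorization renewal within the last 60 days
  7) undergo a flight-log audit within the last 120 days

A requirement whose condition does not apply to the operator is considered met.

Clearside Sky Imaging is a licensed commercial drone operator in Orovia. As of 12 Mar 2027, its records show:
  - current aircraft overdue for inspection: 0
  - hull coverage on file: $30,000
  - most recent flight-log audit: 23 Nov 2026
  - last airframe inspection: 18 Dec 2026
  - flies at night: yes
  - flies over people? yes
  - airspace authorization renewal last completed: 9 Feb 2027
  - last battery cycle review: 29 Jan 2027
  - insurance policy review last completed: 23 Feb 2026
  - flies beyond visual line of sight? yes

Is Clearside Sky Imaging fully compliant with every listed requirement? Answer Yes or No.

1. condition 'flies beyond visual line of sight' holds; battery cycle review 42 days ago vs limit 45 → met
2. condition 'flies over people' holds; airframe inspection 84 days ago vs limit 90 → met
3. condition 'flies at night' holds; insurance policy review 382 days ago vs limit 540 → met
4. hull coverage $30,000 ≥ $30,000 → met
5. aircraft overdue for inspection 0 ≤ 3 → met
6. airspace authorization renewal 31 days ago vs limit 60 → met
7. flight-log audit 109 days ago vs limit 120 → met
All met.

Yes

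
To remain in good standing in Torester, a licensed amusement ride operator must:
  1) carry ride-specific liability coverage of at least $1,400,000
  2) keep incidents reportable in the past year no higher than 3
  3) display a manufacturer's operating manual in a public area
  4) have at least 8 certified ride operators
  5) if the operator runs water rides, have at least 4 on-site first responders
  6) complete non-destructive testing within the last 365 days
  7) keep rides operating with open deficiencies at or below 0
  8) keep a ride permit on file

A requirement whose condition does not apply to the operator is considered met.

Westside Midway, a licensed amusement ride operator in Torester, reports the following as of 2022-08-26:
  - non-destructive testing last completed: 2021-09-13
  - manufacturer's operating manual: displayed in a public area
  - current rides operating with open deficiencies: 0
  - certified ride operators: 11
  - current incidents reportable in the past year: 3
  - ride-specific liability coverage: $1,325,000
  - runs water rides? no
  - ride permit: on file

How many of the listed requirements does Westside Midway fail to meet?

1. ride-specific liability coverage $1,325,000 < $1,400,000 → not met
2. incidents reportable in the past year 3 ≤ 3 → met
3. manufacturer's operating manual present → met
4. certified ride operators 11 ≥ 8 → met
5. condition 'runs water rides' does not hold → requirement n/a → met
6. non-destructive testing 347 days ago vs limit 365 → met
7. rides operating with open deficiencies 0 ≤ 0 → met
8. ride permit present → met
Not met: 1 of 8

1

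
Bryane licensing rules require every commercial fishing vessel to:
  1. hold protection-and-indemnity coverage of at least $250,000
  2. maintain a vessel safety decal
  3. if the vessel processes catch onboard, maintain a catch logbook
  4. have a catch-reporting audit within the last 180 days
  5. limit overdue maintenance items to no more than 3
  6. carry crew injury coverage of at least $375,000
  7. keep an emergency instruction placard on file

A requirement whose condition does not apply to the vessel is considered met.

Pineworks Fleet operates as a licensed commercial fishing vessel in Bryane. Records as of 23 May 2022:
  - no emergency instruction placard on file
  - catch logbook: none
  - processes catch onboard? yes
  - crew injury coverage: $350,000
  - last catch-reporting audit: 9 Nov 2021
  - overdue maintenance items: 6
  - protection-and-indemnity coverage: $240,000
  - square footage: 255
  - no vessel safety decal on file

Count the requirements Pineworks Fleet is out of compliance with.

7

1. protection-and-indemnity coverage $240,000 < $250,000 → not met
2. vessel safety decal absent → not met
3. condition 'processes catch onboard' holds; catch logbook absent → not met
4. catch-reporting audit 195 days ago vs limit 180 → not met
5. overdue maintenance items 6 > 3 → not met
6. crew injury coverage $350,000 < $375,000 → not met
7. emergency instruction placard absent → not met
Not met: 7 of 7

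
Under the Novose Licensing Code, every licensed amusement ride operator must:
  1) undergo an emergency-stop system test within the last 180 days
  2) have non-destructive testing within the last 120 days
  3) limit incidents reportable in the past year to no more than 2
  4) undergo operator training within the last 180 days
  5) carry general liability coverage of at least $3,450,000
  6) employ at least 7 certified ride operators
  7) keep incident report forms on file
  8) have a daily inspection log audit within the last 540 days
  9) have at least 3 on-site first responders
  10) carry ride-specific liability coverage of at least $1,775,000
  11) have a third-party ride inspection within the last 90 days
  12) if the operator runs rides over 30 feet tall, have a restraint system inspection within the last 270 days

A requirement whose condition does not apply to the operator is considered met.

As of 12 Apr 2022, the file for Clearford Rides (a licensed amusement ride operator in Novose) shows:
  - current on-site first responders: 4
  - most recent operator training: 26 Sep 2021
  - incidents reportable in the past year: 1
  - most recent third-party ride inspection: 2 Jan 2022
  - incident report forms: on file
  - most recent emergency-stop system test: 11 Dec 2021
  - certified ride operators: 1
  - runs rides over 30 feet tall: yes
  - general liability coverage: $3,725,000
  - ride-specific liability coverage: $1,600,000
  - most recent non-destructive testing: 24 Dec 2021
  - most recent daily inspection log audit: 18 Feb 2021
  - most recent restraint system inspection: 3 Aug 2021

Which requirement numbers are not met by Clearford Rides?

4, 6, 10, 11

1. emergency-stop system test 122 days ago vs limit 180 → met
2. non-destructive testing 109 days ago vs limit 120 → met
3. incidents reportable in the past year 1 ≤ 2 → met
4. operator training 198 days ago vs limit 180 → not met
5. general liability coverage $3,725,000 ≥ $3,450,000 → met
6. certified ride operators 1 < 7 → not met
7. incident report forms present → met
8. daily inspection log audit 418 days ago vs limit 540 → met
9. on-site first responders 4 ≥ 3 → met
10. ride-specific liability coverage $1,600,000 < $1,775,000 → not met
11. third-party ride inspection 100 days ago vs limit 90 → not met
12. condition 'runs rides over 30 feet tall' holds; restraint system inspection 252 days ago vs limit 270 → met
Not met: 4, 6, 10, 11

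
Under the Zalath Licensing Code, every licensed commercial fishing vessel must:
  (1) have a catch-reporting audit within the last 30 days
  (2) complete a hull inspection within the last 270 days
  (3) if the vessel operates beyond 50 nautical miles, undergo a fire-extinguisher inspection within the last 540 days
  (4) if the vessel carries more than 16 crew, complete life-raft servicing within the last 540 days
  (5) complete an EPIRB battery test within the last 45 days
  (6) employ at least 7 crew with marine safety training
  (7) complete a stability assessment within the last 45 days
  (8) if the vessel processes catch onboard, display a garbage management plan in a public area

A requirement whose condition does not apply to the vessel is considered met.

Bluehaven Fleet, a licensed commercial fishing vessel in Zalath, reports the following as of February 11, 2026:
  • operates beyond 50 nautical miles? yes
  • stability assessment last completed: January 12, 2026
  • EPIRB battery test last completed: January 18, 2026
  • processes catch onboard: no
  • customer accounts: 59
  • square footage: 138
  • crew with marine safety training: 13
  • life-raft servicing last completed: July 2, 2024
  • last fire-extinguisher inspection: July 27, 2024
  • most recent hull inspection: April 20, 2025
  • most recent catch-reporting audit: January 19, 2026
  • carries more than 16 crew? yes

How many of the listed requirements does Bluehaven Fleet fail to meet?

3

1. catch-reporting audit 23 days ago vs limit 30 → met
2. hull inspection 297 days ago vs limit 270 → not met
3. condition 'operates beyond 50 nautical miles' holds; fire-extinguisher inspection 564 days ago vs limit 540 → not met
4. condition 'carries more than 16 crew' holds; life-raft servicing 589 days ago vs limit 540 → not met
5. EPIRB battery test 24 days ago vs limit 45 → met
6. crew with marine safety training 13 ≥ 7 → met
7. stability assessment 30 days ago vs limit 45 → met
8. condition 'processes catch onboard' does not hold → requirement n/a → met
Not met: 3 of 8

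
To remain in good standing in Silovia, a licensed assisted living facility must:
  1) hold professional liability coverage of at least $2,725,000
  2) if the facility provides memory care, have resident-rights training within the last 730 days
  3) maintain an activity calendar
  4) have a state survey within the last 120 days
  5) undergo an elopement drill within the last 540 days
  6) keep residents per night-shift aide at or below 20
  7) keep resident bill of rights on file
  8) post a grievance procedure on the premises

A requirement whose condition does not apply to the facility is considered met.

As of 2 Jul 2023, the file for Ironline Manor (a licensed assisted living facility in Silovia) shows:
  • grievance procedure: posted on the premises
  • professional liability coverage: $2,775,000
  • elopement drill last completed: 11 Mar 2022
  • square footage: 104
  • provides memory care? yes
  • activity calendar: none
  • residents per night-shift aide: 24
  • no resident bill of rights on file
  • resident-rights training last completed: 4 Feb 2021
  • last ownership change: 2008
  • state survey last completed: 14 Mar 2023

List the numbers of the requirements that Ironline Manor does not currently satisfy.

1. professional liability coverage $2,775,000 ≥ $2,725,000 → met
2. condition 'provides memory care' holds; resident-rights training 878 days ago vs limit 730 → not met
3. activity calendar absent → not met
4. state survey 110 days ago vs limit 120 → met
5. elopement drill 478 days ago vs limit 540 → met
6. residents per night-shift aide 24 > 20 → not met
7. resident bill of rights absent → not met
8. grievance procedure present → met
Not met: 2, 3, 6, 7

2, 3, 6, 7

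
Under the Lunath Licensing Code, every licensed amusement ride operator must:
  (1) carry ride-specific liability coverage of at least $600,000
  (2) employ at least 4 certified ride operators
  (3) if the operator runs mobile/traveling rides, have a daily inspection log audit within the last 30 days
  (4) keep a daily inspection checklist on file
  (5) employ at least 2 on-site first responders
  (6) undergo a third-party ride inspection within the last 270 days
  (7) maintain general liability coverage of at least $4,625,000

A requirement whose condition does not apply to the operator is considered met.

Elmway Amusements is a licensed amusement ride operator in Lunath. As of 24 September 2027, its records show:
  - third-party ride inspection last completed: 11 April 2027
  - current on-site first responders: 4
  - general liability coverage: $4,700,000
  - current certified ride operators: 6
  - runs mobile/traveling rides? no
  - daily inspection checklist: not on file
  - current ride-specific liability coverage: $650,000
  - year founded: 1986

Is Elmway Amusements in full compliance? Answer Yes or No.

1. ride-specific liability coverage $650,000 ≥ $600,000 → met
2. certified ride operators 6 ≥ 4 → met
3. condition 'runs mobile/traveling rides' does not hold → requirement n/a → met
4. daily inspection checklist absent → not met
5. on-site first responders 4 ≥ 2 → met
6. third-party ride inspection 166 days ago vs limit 270 → met
7. general liability coverage $4,700,000 ≥ $4,625,000 → met
Not met: 4

No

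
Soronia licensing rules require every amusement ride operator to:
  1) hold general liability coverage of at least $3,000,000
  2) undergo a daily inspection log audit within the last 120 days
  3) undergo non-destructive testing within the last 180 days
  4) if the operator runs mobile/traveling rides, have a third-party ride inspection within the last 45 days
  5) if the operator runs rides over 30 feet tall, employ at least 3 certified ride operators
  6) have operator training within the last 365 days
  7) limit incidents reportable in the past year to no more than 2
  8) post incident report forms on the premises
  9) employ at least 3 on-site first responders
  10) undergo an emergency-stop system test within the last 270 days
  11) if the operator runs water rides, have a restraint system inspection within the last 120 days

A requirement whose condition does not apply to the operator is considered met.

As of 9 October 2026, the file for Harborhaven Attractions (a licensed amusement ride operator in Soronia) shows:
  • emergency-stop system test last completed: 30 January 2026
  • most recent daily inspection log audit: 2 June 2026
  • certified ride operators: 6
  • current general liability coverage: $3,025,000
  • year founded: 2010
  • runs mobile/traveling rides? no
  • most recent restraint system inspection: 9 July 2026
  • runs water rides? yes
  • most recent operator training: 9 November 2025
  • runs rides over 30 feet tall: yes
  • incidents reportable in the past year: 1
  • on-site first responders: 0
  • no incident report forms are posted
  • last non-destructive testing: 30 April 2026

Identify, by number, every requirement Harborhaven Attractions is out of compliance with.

2, 8, 9

1. general liability coverage $3,025,000 ≥ $3,000,000 → met
2. daily inspection log audit 129 days ago vs limit 120 → not met
3. non-destructive testing 162 days ago vs limit 180 → met
4. condition 'runs mobile/traveling rides' does not hold → requirement n/a → met
5. condition 'runs rides over 30 feet tall' holds; certified ride operators 6 ≥ 3 → met
6. operator training 334 days ago vs limit 365 → met
7. incidents reportable in the past year 1 ≤ 2 → met
8. incident report forms absent → not met
9. on-site first responders 0 < 3 → not met
10. emergency-stop system test 252 days ago vs limit 270 → met
11. condition 'runs water rides' holds; restraint system inspection 92 days ago vs limit 120 → met
Not met: 2, 8, 9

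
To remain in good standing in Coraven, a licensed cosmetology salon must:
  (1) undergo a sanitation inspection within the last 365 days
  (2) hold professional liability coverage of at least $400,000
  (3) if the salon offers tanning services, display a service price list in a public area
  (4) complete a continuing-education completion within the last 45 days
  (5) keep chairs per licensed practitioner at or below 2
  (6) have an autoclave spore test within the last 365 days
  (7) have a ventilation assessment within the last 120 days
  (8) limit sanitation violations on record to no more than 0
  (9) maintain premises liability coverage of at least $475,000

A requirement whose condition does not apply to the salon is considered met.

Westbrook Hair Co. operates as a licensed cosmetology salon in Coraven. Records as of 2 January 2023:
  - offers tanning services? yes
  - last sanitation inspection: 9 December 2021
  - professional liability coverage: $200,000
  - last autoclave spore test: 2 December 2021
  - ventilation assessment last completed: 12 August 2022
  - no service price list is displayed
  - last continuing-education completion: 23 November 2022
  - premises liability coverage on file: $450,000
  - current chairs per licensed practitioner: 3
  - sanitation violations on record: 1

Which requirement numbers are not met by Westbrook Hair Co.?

1. sanitation inspection 389 days ago vs limit 365 → not met
2. professional liability coverage $200,000 < $400,000 → not met
3. condition 'offers tanning services' holds; service price list absent → not met
4. continuing-education completion 40 days ago vs limit 45 → met
5. chairs per licensed practitioner 3 > 2 → not met
6. autoclave spore test 396 days ago vs limit 365 → not met
7. ventilation assessment 143 days ago vs limit 120 → not met
8. sanitation violations on record 1 > 0 → not met
9. premises liability coverage $450,000 < $475,000 → not met
Not met: 1, 2, 3, 5, 6, 7, 8, 9

1, 2, 3, 5, 6, 7, 8, 9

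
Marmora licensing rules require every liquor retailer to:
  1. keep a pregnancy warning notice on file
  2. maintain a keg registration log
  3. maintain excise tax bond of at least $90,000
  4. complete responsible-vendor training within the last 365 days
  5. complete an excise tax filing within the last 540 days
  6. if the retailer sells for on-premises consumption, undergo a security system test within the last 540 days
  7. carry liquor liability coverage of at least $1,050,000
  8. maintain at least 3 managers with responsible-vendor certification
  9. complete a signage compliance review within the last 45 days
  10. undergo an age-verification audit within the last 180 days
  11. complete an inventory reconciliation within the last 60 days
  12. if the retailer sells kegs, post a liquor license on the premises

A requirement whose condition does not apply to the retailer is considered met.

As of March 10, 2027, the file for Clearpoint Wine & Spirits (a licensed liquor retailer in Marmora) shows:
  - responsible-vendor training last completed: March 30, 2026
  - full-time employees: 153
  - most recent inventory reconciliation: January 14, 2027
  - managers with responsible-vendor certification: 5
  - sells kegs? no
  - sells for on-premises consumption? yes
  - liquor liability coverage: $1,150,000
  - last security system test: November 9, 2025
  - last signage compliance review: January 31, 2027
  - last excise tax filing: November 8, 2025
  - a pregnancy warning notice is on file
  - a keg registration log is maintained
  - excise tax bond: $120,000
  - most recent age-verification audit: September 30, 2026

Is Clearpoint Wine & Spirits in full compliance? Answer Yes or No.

Yes

1. pregnancy warning notice present → met
2. keg registration log present → met
3. excise tax bond $120,000 ≥ $90,000 → met
4. responsible-vendor training 345 days ago vs limit 365 → met
5. excise tax filing 487 days ago vs limit 540 → met
6. condition 'sells for on-premises consumption' holds; security system test 486 days ago vs limit 540 → met
7. liquor liability coverage $1,150,000 ≥ $1,050,000 → met
8. managers with responsible-vendor certification 5 ≥ 3 → met
9. signage compliance review 38 days ago vs limit 45 → met
10. age-verification audit 161 days ago vs limit 180 → met
11. inventory reconciliation 55 days ago vs limit 60 → met
12. condition 'sells kegs' does not hold → requirement n/a → met
All met.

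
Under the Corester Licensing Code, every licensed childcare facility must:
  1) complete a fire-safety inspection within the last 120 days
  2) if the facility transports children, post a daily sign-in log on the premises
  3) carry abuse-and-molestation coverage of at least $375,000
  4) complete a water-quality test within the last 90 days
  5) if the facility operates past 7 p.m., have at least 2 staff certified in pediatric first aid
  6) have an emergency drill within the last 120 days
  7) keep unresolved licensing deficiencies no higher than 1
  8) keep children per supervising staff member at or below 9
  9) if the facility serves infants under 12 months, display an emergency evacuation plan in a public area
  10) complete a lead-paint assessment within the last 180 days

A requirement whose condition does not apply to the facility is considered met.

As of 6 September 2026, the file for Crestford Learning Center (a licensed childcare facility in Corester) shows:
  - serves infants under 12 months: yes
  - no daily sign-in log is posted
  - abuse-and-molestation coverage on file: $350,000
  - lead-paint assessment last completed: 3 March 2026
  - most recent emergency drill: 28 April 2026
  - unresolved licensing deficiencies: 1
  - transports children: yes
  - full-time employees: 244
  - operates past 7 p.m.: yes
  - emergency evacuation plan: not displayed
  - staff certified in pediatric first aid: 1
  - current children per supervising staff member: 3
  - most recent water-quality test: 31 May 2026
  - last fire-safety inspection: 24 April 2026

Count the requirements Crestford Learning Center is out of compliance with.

1. fire-safety inspection 135 days ago vs limit 120 → not met
2. condition 'transports children' holds; daily sign-in log absent → not met
3. abuse-and-molestation coverage $350,000 < $375,000 → not met
4. water-quality test 98 days ago vs limit 90 → not met
5. condition 'operates past 7 p.m.' holds; staff certified in pediatric first aid 1 < 2 → not met
6. emergency drill 131 days ago vs limit 120 → not met
7. unresolved licensing deficiencies 1 ≤ 1 → met
8. children per supervising staff member 3 ≤ 9 → met
9. condition 'serves infants under 12 months' holds; emergency evacuation plan absent → not met
10. lead-paint assessment 187 days ago vs limit 180 → not met
Not met: 8 of 10

8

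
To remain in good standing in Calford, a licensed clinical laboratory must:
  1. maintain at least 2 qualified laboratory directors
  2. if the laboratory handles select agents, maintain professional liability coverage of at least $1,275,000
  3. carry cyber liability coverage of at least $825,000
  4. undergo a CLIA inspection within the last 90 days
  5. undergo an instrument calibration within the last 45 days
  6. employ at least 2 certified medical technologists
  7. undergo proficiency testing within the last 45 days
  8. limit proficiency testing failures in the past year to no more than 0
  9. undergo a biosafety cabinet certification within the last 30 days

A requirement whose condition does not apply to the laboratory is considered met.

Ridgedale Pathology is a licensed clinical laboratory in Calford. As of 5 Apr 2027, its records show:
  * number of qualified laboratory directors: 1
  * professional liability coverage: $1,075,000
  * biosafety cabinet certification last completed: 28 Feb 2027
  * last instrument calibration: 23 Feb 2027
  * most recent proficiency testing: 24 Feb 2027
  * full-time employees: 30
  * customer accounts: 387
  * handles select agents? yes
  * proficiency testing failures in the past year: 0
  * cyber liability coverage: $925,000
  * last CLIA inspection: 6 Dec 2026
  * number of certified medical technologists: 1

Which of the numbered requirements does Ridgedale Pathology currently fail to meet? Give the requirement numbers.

1. qualified laboratory directors 1 < 2 → not met
2. condition 'handles select agents' holds; professional liability coverage $1,075,000 < $1,275,000 → not met
3. cyber liability coverage $925,000 ≥ $825,000 → met
4. CLIA inspection 120 days ago vs limit 90 → not met
5. instrument calibration 41 days ago vs limit 45 → met
6. certified medical technologists 1 < 2 → not met
7. proficiency testing 40 days ago vs limit 45 → met
8. proficiency testing failures in the past year 0 ≤ 0 → met
9. biosafety cabinet certification 36 days ago vs limit 30 → not met
Not met: 1, 2, 4, 6, 9

1, 2, 4, 6, 9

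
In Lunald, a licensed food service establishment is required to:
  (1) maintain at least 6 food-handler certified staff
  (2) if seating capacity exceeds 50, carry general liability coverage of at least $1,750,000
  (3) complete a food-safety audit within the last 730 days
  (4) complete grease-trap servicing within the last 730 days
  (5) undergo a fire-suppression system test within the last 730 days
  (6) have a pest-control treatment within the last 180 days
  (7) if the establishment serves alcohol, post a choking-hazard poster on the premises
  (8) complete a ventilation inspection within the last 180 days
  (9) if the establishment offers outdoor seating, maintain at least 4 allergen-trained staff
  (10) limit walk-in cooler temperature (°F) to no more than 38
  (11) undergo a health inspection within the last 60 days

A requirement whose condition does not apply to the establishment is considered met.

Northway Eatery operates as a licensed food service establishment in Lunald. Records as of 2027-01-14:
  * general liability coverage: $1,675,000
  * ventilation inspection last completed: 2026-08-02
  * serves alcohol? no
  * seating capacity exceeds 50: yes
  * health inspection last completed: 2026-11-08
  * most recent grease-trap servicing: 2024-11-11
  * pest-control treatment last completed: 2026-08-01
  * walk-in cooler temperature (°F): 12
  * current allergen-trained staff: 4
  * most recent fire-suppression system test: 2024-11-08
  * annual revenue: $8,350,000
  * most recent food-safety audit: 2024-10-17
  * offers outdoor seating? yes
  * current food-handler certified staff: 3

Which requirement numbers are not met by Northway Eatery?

1. food-handler certified staff 3 < 6 → not met
2. condition 'seating capacity exceeds 50' holds; general liability coverage $1,675,000 < $1,750,000 → not met
3. food-safety audit 819 days ago vs limit 730 → not met
4. grease-trap servicing 794 days ago vs limit 730 → not met
5. fire-suppression system test 797 days ago vs limit 730 → not met
6. pest-control treatment 166 days ago vs limit 180 → met
7. condition 'serves alcohol' does not hold → requirement n/a → met
8. ventilation inspection 165 days ago vs limit 180 → met
9. condition 'offers outdoor seating' holds; allergen-trained staff 4 ≥ 4 → met
10. walk-in cooler temperature (°F) 12 ≤ 38 → met
11. health inspection 67 days ago vs limit 60 → not met
Not met: 1, 2, 3, 4, 5, 11

1, 2, 3, 4, 5, 11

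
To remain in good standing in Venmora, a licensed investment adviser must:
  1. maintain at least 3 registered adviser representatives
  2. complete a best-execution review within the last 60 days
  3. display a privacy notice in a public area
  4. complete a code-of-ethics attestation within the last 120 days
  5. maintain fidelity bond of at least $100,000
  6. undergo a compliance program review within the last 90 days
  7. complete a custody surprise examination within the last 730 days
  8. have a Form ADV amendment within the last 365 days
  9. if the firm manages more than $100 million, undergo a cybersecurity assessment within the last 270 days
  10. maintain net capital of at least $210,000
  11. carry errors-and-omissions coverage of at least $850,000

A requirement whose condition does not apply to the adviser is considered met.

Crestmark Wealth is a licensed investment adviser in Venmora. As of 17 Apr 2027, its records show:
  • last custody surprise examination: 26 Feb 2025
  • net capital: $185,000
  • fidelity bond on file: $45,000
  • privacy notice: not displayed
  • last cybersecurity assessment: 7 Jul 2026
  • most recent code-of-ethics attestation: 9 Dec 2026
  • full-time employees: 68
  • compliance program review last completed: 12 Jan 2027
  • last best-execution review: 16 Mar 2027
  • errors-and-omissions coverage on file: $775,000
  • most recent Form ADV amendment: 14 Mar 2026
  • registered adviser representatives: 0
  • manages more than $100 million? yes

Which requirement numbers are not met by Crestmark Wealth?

1. registered adviser representatives 0 < 3 → not met
2. best-execution review 32 days ago vs limit 60 → met
3. privacy notice absent → not met
4. code-of-ethics attestation 129 days ago vs limit 120 → not met
5. fidelity bond $45,000 < $100,000 → not met
6. compliance program review 95 days ago vs limit 90 → not met
7. custody surprise examination 780 days ago vs limit 730 → not met
8. Form ADV amendment 399 days ago vs limit 365 → not met
9. condition 'manages more than $100 million' holds; cybersecurity assessment 284 days ago vs limit 270 → not met
10. net capital $185,000 < $210,000 → not met
11. errors-and-omissions coverage $775,000 < $850,000 → not met
Not met: 1, 3, 4, 5, 6, 7, 8, 9, 10, 11

1, 3, 4, 5, 6, 7, 8, 9, 10, 11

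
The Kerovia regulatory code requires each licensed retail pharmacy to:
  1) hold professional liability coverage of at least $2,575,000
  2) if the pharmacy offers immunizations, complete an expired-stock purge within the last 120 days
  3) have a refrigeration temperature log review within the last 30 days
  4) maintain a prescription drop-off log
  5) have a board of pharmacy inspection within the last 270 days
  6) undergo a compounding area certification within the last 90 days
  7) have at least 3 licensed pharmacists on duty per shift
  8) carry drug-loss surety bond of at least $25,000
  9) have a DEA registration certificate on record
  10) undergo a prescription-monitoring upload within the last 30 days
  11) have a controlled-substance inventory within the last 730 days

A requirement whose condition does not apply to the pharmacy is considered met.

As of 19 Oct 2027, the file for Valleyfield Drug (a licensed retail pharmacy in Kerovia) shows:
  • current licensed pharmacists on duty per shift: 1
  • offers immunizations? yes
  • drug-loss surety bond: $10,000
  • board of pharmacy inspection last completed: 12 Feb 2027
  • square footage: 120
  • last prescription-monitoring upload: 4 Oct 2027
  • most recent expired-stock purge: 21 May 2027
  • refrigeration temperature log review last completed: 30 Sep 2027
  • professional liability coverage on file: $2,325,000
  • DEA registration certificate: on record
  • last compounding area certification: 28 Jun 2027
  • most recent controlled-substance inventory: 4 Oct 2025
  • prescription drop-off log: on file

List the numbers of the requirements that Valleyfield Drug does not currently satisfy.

1, 2, 6, 7, 8, 11

1. professional liability coverage $2,325,000 < $2,575,000 → not met
2. condition 'offers immunizations' holds; expired-stock purge 151 days ago vs limit 120 → not met
3. refrigeration temperature log review 19 days ago vs limit 30 → met
4. prescription drop-off log present → met
5. board of pharmacy inspection 249 days ago vs limit 270 → met
6. compounding area certification 113 days ago vs limit 90 → not met
7. licensed pharmacists on duty per shift 1 < 3 → not met
8. drug-loss surety bond $10,000 < $25,000 → not met
9. DEA registration certificate present → met
10. prescription-monitoring upload 15 days ago vs limit 30 → met
11. controlled-substance inventory 745 days ago vs limit 730 → not met
Not met: 1, 2, 6, 7, 8, 11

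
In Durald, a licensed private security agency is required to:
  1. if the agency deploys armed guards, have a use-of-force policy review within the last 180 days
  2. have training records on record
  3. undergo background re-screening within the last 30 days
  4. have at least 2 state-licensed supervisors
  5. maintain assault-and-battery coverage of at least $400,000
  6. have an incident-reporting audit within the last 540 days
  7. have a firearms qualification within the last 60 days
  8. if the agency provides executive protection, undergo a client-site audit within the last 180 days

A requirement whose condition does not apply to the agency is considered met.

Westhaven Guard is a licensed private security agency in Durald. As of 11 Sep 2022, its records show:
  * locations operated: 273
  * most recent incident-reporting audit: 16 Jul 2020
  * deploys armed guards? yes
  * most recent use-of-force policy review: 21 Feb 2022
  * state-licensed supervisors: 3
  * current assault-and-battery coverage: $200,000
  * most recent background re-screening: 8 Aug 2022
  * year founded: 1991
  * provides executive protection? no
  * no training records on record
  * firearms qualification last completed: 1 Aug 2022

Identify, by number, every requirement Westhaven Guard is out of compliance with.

1. condition 'deploys armed guards' holds; use-of-force policy review 202 days ago vs limit 180 → not met
2. training records absent → not met
3. background re-screening 34 days ago vs limit 30 → not met
4. state-licensed supervisors 3 ≥ 2 → met
5. assault-and-battery coverage $200,000 < $400,000 → not met
6. incident-reporting audit 787 days ago vs limit 540 → not met
7. firearms qualification 41 days ago vs limit 60 → met
8. condition 'provides executive protection' does not hold → requirement n/a → met
Not met: 1, 2, 3, 5, 6

1, 2, 3, 5, 6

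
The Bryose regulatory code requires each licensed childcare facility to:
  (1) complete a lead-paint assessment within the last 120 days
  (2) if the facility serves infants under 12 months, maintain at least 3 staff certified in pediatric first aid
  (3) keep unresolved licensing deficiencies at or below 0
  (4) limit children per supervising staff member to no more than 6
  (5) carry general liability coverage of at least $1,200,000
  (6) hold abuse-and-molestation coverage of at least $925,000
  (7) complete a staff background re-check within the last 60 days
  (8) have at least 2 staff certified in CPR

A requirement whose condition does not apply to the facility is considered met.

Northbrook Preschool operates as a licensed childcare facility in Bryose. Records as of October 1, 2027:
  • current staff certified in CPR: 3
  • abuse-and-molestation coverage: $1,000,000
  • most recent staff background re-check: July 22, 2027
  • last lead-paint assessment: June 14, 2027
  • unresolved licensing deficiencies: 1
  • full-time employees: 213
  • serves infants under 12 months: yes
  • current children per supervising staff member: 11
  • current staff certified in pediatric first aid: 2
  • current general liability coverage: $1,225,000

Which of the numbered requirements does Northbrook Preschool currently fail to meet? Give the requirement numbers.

1. lead-paint assessment 109 days ago vs limit 120 → met
2. condition 'serves infants under 12 months' holds; staff certified in pediatric first aid 2 < 3 → not met
3. unresolved licensing deficiencies 1 > 0 → not met
4. children per supervising staff member 11 > 6 → not met
5. general liability coverage $1,225,000 ≥ $1,200,000 → met
6. abuse-and-molestation coverage $1,000,000 ≥ $925,000 → met
7. staff background re-check 71 days ago vs limit 60 → not met
8. staff certified in CPR 3 ≥ 2 → met
Not met: 2, 3, 4, 7

2, 3, 4, 7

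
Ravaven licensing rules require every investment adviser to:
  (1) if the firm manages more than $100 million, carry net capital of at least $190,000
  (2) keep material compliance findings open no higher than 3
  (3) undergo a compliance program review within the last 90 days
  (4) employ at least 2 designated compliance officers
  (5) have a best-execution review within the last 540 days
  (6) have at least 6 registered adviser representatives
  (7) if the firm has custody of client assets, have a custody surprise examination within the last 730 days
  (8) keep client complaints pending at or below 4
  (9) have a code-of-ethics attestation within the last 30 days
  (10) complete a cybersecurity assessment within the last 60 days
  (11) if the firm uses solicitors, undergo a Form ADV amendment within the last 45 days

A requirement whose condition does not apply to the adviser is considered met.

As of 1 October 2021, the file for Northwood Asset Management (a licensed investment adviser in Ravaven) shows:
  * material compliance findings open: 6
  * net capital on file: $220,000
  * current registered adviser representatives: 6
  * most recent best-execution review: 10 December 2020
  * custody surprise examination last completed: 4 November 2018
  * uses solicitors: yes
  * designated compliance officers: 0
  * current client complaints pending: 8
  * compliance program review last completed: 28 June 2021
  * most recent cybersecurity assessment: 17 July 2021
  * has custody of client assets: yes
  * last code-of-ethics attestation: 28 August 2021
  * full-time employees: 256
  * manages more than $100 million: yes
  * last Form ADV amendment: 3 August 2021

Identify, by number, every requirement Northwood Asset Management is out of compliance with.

2, 3, 4, 7, 8, 9, 10, 11

1. condition 'manages more than $100 million' holds; net capital $220,000 ≥ $190,000 → met
2. material compliance findings open 6 > 3 → not met
3. compliance program review 95 days ago vs limit 90 → not met
4. designated compliance officers 0 < 2 → not met
5. best-execution review 295 days ago vs limit 540 → met
6. registered adviser representatives 6 ≥ 6 → met
7. condition 'has custody of client assets' holds; custody surprise examination 1062 days ago vs limit 730 → not met
8. client complaints pending 8 > 4 → not met
9. code-of-ethics attestation 34 days ago vs limit 30 → not met
10. cybersecurity assessment 76 days ago vs limit 60 → not met
11. condition 'uses solicitors' holds; Form ADV amendment 59 days ago vs limit 45 → not met
Not met: 2, 3, 4, 7, 8, 9, 10, 11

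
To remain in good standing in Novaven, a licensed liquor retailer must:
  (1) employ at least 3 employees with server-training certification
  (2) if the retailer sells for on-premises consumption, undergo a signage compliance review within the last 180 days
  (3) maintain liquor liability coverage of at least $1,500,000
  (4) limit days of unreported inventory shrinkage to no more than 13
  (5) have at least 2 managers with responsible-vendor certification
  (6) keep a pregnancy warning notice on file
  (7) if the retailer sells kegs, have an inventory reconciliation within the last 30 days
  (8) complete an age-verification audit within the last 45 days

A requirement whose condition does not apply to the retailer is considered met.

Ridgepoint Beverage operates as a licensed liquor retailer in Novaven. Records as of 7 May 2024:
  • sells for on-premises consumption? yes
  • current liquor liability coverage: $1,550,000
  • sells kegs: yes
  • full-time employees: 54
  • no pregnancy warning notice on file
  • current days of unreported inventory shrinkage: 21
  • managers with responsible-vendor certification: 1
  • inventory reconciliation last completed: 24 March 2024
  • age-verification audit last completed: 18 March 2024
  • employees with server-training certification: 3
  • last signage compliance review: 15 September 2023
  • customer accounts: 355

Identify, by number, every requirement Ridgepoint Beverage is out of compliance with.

1. employees with server-training certification 3 ≥ 3 → met
2. condition 'sells for on-premises consumption' holds; signage compliance review 235 days ago vs limit 180 → not met
3. liquor liability coverage $1,550,000 ≥ $1,500,000 → met
4. days of unreported inventory shrinkage 21 > 13 → not met
5. managers with responsible-vendor certification 1 < 2 → not met
6. pregnancy warning notice absent → not met
7. condition 'sells kegs' holds; inventory reconciliation 44 days ago vs limit 30 → not met
8. age-verification audit 50 days ago vs limit 45 → not met
Not met: 2, 4, 5, 6, 7, 8

2, 4, 5, 6, 7, 8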